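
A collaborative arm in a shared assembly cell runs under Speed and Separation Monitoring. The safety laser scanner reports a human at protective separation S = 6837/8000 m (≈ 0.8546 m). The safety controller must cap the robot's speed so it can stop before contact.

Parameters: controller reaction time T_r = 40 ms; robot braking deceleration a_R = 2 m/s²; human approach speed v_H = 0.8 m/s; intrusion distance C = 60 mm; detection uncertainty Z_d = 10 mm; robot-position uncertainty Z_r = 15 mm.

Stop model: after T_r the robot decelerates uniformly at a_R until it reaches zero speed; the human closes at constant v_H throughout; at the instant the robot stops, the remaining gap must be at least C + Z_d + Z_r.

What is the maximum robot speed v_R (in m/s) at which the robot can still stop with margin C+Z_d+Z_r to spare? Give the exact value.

v_R_max = 21/20 m/s = 1.0500 m/s

collect terms ⇒ (1/4)·v_R² + (11/25)·v_R + (-5901/8000) = 0
  disc = (11/25)² − 4·(1/4)·(-5901/8000) = 37249/40000 ; √disc = 193/200
  v_R = (−(11/25) + 193/200) / (2·(1/4)) = 21/20 m/s
check:
T_s = v_R/a_R = (21/20)/2 = 0.5250 s
reaction-phase robot travel = 1.0500·0.0400 = 0.0420 m
robot under decel: 1.0500²/(2·2.0000) = 0.2756 m
human over T_r+T_s: 0.8000·(0.0400+0.5250) = 0.4520 m
residual clearance needed = 0.0600+0.0100+0.0150 = 0.0850 m
sum ≈ 0.0420+0.2756+0.4520+0.0850 ≈ 0.8546 m = S ✓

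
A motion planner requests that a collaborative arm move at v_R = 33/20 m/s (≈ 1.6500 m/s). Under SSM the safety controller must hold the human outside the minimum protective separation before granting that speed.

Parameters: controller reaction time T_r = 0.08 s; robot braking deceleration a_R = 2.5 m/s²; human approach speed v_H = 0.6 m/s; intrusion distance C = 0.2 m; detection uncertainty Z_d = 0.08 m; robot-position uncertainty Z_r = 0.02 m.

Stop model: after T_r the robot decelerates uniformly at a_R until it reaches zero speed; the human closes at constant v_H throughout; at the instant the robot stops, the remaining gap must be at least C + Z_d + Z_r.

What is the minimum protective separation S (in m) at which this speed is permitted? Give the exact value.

T_s = v_R/a_R = (33/20)/(5/2) = 0.6600 s
reaction-phase robot travel = 1.6500·0.0800 = 0.1320 m
robot under decel: 1.6500²/(2·2.5000) = 0.5445 m
human over T_r+T_s: 0.6000·(0.0800+0.6600) = 0.4440 m
residual clearance needed = 0.2000+0.0800+0.0200 = 0.3000 m
S_min ≈ 0.1320+0.5445+0.4440+0.3000  ⇒  S_min = 2841/2000 m

S_min = 2841/2000 m = 1.4205 m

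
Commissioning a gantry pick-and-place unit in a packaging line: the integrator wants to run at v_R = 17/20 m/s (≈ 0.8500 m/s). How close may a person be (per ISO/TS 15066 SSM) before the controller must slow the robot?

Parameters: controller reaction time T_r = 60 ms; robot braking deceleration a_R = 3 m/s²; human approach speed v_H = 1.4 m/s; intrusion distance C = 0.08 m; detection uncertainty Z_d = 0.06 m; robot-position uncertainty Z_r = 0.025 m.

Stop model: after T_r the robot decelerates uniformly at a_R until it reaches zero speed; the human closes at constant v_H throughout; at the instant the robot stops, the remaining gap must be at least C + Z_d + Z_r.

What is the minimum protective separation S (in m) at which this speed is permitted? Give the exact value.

S_min = 1961/2400 m = 0.8171 m

stop time T_s = (17/20)/3 = 0.2833 s
robot in T_r: 0.8500·0.0600 = 0.0510 m
robot under decel: 0.8500²/(2·3.0000) = 0.1204 m
human closes 1.4000·0.3433 = 0.4807 m
C+Z_d+Z_r = 0.0800+0.0600+0.0250 = 0.1650 m
S_min ≈ 0.0510+0.1204+0.4807+0.1650  ⇒  S_min = 1961/2400 m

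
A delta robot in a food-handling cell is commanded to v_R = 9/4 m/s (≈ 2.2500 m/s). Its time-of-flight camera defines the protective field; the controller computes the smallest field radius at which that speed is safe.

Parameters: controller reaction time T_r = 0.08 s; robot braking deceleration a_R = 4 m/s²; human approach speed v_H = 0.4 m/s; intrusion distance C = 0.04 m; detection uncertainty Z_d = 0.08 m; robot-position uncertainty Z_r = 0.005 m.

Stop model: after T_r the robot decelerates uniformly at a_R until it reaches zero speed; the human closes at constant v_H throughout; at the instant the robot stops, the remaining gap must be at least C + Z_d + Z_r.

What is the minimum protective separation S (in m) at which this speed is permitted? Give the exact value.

S_min = 19117/16000 m = 1.1948 m

T_s = v_R/a_R = (9/4)/4 = 0.5625 s
robot in T_r: 2.2500·0.0800 = 0.1800 m
braking distance = 2.2500²/(2·4.0000) = 0.6328 m
human over T_r+T_s: 0.4000·(0.0800+0.5625) = 0.2570 m
margins: 0.0400+0.0800+0.0050 = 0.1250 m
S_min ≈ 0.1800+0.6328+0.2570+0.1250  ⇒  S_min = 19117/16000 m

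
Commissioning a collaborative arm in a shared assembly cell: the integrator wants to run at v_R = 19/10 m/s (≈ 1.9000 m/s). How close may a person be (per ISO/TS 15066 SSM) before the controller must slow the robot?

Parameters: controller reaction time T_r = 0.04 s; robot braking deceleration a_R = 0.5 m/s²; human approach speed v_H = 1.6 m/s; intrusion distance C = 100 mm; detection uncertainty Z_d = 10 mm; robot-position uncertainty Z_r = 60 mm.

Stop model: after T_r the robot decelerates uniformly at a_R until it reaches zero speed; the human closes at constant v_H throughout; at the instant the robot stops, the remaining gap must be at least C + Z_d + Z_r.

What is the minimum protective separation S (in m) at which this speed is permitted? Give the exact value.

S_min = 10 m = 10.0000 m

braking lasts T_s = (19/10)/(1/2) = 3.8000 s
robot in T_r: 1.9000·0.0400 = 0.0760 m
braking distance = 1.9000²/(2·0.5000) = 3.6100 m
person approaches 1.6000·(0.0400+3.8000) = 6.1440 m
C+Z_d+Z_r = 0.1000+0.0100+0.0600 = 0.1700 m
S_min ≈ 0.0760+3.6100+6.1440+0.1700  ⇒  S_min = 10 m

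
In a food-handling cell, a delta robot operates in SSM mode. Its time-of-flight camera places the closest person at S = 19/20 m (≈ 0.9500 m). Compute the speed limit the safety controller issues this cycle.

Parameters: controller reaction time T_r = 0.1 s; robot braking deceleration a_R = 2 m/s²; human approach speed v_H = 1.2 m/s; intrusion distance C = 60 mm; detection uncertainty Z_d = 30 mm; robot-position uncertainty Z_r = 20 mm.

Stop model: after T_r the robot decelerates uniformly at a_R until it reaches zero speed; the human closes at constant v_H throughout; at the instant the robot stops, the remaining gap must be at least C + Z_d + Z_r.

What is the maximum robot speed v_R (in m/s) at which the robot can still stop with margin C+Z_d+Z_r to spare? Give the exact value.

quadratic (1/4)·v² + (7/10)·v + (-18/25) = 0
  disc = (7/10)² − 4·(1/4)·(-18/25) = 121/100 ; √disc = 11/10
  v_R = (−(7/10) + 11/10) / (2·(1/4)) = 4/5 m/s
check:
braking lasts T_s = (4/5)/2 = 0.4000 s
robot covers v_R·T_r = 0.8000·0.1000 = 0.0800 m before braking
braking distance = 0.8000²/(2·2.0000) = 0.1600 m
human over T_r+T_s: 1.2000·(0.1000+0.4000) = 0.6000 m
margins: 0.0600+0.0300+0.0200 = 0.1100 m
sum ≈ 0.0800+0.1600+0.6000+0.1100 ≈ 0.9500 m = S ✓

v_R_max = 4/5 m/s = 0.8000 m/s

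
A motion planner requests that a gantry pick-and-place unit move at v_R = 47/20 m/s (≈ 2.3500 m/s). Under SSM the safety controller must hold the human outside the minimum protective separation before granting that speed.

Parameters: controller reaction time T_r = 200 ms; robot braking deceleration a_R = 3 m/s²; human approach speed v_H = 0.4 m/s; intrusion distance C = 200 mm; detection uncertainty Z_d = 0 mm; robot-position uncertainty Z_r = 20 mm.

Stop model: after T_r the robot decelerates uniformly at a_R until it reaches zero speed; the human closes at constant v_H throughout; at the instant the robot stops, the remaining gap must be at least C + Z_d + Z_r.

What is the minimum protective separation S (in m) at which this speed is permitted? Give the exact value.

S_min = 1603/800 m = 2.0038 m

braking lasts T_s = (47/20)/3 = 0.7833 s
robot in T_r: 2.3500·0.2000 = 0.4700 m
robot covers 2.3500·0.7833 − ½·3.0000·0.7833² = 0.9204 m while stopping
human closes 0.4000·0.9833 = 0.3933 m
margins: 0.2000+0.0000+0.0200 = 0.2200 m
S_min ≈ 0.4700+0.9204+0.3933+0.2200  ⇒  S_min = 1603/800 m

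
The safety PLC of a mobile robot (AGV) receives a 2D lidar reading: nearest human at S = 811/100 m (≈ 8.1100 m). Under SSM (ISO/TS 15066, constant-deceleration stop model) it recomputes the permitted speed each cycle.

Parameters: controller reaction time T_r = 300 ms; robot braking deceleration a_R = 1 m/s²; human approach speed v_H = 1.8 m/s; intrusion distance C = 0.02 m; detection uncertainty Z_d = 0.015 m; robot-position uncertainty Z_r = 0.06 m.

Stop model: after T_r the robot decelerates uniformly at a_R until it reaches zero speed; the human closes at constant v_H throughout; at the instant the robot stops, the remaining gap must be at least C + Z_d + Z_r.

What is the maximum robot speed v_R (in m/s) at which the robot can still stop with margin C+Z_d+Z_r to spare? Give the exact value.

collect terms ⇒ (1/2)·v_R² + (21/10)·v_R + (-299/40) = 0
  disc = (21/10)² − 4·(1/2)·(-299/40) = 484/25 ; √disc = 22/5
  v_R = (−(21/10) + 22/5) / (2·(1/2)) = 23/10 m/s
check:
T_s = v_R/a_R = (23/10)/1 = 2.3000 s
robot in T_r: 2.3000·0.3000 = 0.6900 m
robot covers 2.3000·2.3000 − ½·1.0000·2.3000² = 2.6450 m while stopping
human over T_r+T_s: 1.8000·(0.3000+2.3000) = 4.6800 m
residual clearance needed = 0.0200+0.0150+0.0600 = 0.0950 m
sum ≈ 0.6900+2.6450+4.6800+0.0950 ≈ 8.1100 m = S ✓

v_R_max = 23/10 m/s = 2.3000 m/s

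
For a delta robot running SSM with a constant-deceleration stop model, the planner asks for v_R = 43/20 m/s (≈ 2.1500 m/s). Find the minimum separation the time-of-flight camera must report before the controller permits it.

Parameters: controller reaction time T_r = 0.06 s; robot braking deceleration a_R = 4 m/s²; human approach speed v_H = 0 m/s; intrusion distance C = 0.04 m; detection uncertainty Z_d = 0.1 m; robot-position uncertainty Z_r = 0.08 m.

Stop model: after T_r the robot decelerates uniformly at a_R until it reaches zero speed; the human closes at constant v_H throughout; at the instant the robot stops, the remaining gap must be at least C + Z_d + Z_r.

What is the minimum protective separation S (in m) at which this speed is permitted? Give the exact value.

braking lasts T_s = (43/20)/4 = 0.5375 s
reaction-phase robot travel = 2.1500·0.0600 = 0.1290 m
robot covers 2.1500·0.5375 − ½·4.0000·0.5375² = 0.5778 m while stopping
human over T_r+T_s: 0.0000·(0.0600+0.5375) = 0.0000 m
C+Z_d+Z_r = 0.0400+0.1000+0.0800 = 0.2200 m
S_min ≈ 0.1290+0.5778+0.0000+0.2200  ⇒  S_min = 14829/16000 m

S_min = 14829/16000 m = 0.9268 m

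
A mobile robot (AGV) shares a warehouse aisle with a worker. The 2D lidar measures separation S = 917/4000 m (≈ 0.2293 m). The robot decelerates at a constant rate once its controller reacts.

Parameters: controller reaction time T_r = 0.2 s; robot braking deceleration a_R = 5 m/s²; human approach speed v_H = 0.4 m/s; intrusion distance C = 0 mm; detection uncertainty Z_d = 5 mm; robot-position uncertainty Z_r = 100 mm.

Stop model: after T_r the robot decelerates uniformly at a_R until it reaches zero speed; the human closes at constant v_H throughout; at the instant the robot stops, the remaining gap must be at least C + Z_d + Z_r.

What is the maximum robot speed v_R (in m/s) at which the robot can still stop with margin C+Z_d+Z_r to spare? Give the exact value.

v_R_max = 3/20 m/s = 0.1500 m/s

collect terms ⇒ (1/10)·v_R² + (7/25)·v_R + (-177/4000) = 0
  disc = (7/25)² − 4·(1/10)·(-177/4000) = 961/10000 ; √disc = 31/100
  v_R = (−(7/25) + 31/100) / (2·(1/10)) = 3/20 m/s
check:
braking lasts T_s = (3/20)/5 = 0.0300 s
robot covers v_R·T_r = 0.1500·0.2000 = 0.0300 m before braking
braking distance = 0.1500²/(2·5.0000) = 0.0022 m
person approaches 0.4000·(0.2000+0.0300) = 0.0920 m
margins: 0.0000+0.0050+0.1000 = 0.1050 m
sum ≈ 0.0300+0.0022+0.0920+0.1050 ≈ 0.2293 m = S ✓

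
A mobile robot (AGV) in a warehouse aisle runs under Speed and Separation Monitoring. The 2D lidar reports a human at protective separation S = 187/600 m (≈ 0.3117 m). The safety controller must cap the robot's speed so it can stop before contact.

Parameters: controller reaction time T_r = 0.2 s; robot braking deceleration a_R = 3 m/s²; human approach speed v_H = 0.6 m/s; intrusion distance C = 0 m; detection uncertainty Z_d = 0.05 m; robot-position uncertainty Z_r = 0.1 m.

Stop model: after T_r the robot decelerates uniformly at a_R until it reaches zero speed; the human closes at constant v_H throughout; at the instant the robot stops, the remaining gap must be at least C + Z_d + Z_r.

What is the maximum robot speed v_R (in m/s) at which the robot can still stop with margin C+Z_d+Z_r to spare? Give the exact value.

v_R_max = 1/10 m/s = 0.1000 m/s

at the boundary: (1/6)·v² + (2/5)·v + (-1/24) = 0
  disc = (2/5)² − 4·(1/6)·(-1/24) = 169/900 ; √disc = 13/30
  v_R = (−(2/5) + 13/30) / (2·(1/6)) = 1/10 m/s
check:
stop time T_s = (1/10)/3 = 0.0333 s
reaction-phase robot travel = 0.1000·0.2000 = 0.0200 m
robot under decel: 0.1000²/(2·3.0000) = 0.0017 m
human closes 0.6000·0.2333 = 0.1400 m
residual clearance needed = 0.0000+0.0500+0.1000 = 0.1500 m
sum ≈ 0.0200+0.0017+0.1400+0.1500 ≈ 0.3117 m = S ✓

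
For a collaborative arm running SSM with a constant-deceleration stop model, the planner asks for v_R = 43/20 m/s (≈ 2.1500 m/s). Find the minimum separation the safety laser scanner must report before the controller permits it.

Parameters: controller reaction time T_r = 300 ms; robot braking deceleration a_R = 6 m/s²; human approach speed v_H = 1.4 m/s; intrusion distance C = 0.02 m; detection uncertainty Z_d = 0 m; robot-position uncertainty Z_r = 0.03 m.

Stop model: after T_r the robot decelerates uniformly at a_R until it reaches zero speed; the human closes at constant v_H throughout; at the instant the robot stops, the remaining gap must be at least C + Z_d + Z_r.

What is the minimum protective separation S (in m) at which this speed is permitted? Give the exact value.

S_min = 3203/1600 m = 2.0019 m

T_s = v_R/a_R = (43/20)/6 = 0.3583 s
robot in T_r: 2.1500·0.3000 = 0.6450 m
robot under decel: 2.1500²/(2·6.0000) = 0.3852 m
person approaches 1.4000·(0.3000+0.3583) = 0.9217 m
margins: 0.0200+0.0000+0.0300 = 0.0500 m
S_min ≈ 0.6450+0.3852+0.9217+0.0500  ⇒  S_min = 3203/1600 m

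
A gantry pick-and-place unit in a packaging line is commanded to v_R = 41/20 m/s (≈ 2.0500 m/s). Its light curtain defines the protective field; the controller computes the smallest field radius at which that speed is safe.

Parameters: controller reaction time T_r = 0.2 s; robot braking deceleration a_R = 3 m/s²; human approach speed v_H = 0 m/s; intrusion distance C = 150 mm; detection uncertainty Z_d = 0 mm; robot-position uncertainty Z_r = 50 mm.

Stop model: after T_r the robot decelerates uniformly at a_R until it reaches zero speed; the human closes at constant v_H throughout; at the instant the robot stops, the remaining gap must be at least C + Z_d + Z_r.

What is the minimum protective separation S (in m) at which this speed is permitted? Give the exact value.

S_min = 629/480 m = 1.3104 m

stop time T_s = (41/20)/3 = 0.6833 s
robot in T_r: 2.0500·0.2000 = 0.4100 m
robot covers 2.0500·0.6833 − ½·3.0000·0.6833² = 0.7004 m while stopping
person approaches 0.0000·(0.2000+0.6833) = 0.0000 m
C+Z_d+Z_r = 0.1500+0.0000+0.0500 = 0.2000 m
S_min ≈ 0.4100+0.7004+0.0000+0.2000  ⇒  S_min = 629/480 m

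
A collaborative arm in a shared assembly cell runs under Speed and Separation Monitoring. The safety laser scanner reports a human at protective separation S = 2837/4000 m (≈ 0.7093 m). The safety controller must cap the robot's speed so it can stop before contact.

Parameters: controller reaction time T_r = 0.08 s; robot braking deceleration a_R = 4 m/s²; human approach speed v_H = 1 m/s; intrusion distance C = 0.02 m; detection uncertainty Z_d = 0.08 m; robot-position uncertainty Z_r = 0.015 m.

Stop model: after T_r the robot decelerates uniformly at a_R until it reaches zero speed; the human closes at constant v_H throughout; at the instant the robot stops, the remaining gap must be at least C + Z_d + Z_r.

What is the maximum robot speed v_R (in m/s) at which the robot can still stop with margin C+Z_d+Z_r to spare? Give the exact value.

collect terms ⇒ (1/8)·v_R² + (33/100)·v_R + (-2057/4000) = 0
  disc = (33/100)² − 4·(1/8)·(-2057/4000) = 14641/40000 ; √disc = 121/200
  v_R = (−(33/100) + 121/200) / (2·(1/8)) = 11/10 m/s
check:
braking lasts T_s = (11/10)/4 = 0.2750 s
robot covers v_R·T_r = 1.1000·0.0800 = 0.0880 m before braking
robot under decel: 1.1000²/(2·4.0000) = 0.1512 m
person approaches 1.0000·(0.0800+0.2750) = 0.3550 m
margins: 0.0200+0.0800+0.0150 = 0.1150 m
sum ≈ 0.0880+0.1512+0.3550+0.1150 ≈ 0.7093 m = S ✓

v_R_max = 11/10 m/s = 1.1000 m/s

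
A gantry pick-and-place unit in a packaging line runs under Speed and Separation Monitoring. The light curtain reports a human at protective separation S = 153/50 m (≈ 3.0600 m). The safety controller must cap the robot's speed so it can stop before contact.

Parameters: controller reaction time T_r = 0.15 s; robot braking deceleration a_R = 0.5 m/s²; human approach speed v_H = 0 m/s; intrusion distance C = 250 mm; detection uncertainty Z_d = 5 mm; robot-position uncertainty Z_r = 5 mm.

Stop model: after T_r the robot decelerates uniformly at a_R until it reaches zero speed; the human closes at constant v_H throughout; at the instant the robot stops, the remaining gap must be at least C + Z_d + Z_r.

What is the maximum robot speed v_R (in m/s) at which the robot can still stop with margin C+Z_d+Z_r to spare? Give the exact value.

quadratic (1)·v² + (3/20)·v + (-14/5) = 0
  disc = (3/20)² − 4·(1)·(-14/5) = 4489/400 ; √disc = 67/20
  v_R = (−(3/20) + 67/20) / (2·(1)) = 8/5 m/s
check:
T_s = v_R/a_R = (8/5)/(1/2) = 3.2000 s
reaction-phase robot travel = 1.6000·0.1500 = 0.2400 m
robot under decel: 1.6000²/(2·0.5000) = 2.5600 m
human over T_r+T_s: 0.0000·(0.1500+3.2000) = 0.0000 m
C+Z_d+Z_r = 0.2500+0.0050+0.0050 = 0.2600 m
sum ≈ 0.2400+2.5600+0.0000+0.2600 ≈ 3.0600 m = S ✓

v_R_max = 8/5 m/s = 1.6000 m/s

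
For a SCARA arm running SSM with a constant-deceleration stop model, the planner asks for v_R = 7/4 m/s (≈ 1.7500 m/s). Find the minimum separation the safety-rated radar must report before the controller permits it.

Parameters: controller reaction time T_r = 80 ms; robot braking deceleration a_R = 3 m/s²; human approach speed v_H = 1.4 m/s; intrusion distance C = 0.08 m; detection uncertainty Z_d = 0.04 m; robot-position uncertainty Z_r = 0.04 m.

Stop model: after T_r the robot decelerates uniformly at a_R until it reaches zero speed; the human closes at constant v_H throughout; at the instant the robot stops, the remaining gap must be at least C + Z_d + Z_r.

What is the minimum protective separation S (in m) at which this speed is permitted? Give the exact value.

stop time T_s = (7/4)/3 = 0.5833 s
reaction-phase robot travel = 1.7500·0.0800 = 0.1400 m
robot under decel: 1.7500²/(2·3.0000) = 0.5104 m
human closes 1.4000·0.6633 = 0.9287 m
residual clearance needed = 0.0800+0.0400+0.0400 = 0.1600 m
S_min ≈ 0.1400+0.5104+0.9287+0.1600  ⇒  S_min = 20869/12000 m

S_min = 20869/12000 m = 1.7391 m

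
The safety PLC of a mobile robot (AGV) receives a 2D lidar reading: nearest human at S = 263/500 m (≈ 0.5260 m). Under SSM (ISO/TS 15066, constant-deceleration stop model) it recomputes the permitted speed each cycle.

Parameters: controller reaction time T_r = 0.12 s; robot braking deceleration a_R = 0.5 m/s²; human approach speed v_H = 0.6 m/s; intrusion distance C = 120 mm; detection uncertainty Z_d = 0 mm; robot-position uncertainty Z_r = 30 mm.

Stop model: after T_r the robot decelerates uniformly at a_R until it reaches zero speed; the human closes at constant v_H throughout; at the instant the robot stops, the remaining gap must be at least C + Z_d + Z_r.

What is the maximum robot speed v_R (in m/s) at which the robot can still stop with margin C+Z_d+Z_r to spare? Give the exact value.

v_R_max = 1/5 m/s = 0.2000 m/s

at the boundary: (1)·v² + (33/25)·v + (-38/125) = 0
  disc = (33/25)² − 4·(1)·(-38/125) = 1849/625 ; √disc = 43/25
  v_R = (−(33/25) + 43/25) / (2·(1)) = 1/5 m/s
check:
stop time T_s = (1/5)/(1/2) = 0.4000 s
robot covers v_R·T_r = 0.2000·0.1200 = 0.0240 m before braking
robot under decel: 0.2000²/(2·0.5000) = 0.0400 m
human over T_r+T_s: 0.6000·(0.1200+0.4000) = 0.3120 m
C+Z_d+Z_r = 0.1200+0.0000+0.0300 = 0.1500 m
sum ≈ 0.0240+0.0400+0.3120+0.1500 ≈ 0.5260 m = S ✓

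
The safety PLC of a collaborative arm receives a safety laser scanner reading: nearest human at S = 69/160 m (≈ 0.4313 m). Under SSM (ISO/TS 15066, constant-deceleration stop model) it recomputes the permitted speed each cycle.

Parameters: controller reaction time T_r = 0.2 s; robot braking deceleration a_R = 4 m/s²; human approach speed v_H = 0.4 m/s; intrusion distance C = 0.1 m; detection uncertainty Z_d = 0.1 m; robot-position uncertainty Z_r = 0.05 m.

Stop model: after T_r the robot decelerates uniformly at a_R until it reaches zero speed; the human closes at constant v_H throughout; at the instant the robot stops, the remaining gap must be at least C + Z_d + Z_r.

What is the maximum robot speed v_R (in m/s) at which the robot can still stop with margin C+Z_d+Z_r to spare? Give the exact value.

at the boundary: (1/8)·v² + (3/10)·v + (-81/800) = 0
  disc = (3/10)² − 4·(1/8)·(-81/800) = 9/64 ; √disc = 3/8
  v_R = (−(3/10) + 3/8) / (2·(1/8)) = 3/10 m/s
check:
stop time T_s = (3/10)/4 = 0.0750 s
reaction-phase robot travel = 0.3000·0.2000 = 0.0600 m
robot covers 0.3000·0.0750 − ½·4.0000·0.0750² = 0.0112 m while stopping
human closes 0.4000·0.2750 = 0.1100 m
margins: 0.1000+0.1000+0.0500 = 0.2500 m
sum ≈ 0.0600+0.0112+0.1100+0.2500 ≈ 0.4313 m = S ✓

v_R_max = 3/10 m/s = 0.3000 m/s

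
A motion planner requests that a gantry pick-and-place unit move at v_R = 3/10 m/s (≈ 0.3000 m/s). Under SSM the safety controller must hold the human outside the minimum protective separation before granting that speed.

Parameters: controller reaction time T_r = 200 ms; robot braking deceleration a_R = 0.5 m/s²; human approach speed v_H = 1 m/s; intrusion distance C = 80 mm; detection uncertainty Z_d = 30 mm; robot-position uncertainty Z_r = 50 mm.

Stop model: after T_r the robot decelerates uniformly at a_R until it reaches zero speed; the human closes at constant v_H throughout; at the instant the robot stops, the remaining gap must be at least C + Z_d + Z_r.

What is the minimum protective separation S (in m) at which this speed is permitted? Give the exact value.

S_min = 111/100 m = 1.1100 m

braking lasts T_s = (3/10)/(1/2) = 0.6000 s
reaction-phase robot travel = 0.3000·0.2000 = 0.0600 m
robot covers 0.3000·0.6000 − ½·0.5000·0.6000² = 0.0900 m while stopping
human closes 1.0000·0.8000 = 0.8000 m
margins: 0.0800+0.0300+0.0500 = 0.1600 m
S_min ≈ 0.0600+0.0900+0.8000+0.1600  ⇒  S_min = 111/100 m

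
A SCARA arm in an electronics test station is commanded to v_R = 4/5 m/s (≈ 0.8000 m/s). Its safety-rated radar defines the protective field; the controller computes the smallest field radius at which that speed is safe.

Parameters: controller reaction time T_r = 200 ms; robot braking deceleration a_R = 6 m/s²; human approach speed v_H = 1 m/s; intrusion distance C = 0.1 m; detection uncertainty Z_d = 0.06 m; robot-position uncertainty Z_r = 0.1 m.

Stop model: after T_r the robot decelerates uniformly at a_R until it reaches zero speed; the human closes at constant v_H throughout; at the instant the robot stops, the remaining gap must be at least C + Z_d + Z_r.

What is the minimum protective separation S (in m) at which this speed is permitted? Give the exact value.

braking lasts T_s = (4/5)/6 = 0.1333 s
robot in T_r: 0.8000·0.2000 = 0.1600 m
braking distance = 0.8000²/(2·6.0000) = 0.0533 m
person approaches 1.0000·(0.2000+0.1333) = 0.3333 m
margins: 0.1000+0.0600+0.1000 = 0.2600 m
S_min ≈ 0.1600+0.0533+0.3333+0.2600  ⇒  S_min = 121/150 m

S_min = 121/150 m = 0.8067 m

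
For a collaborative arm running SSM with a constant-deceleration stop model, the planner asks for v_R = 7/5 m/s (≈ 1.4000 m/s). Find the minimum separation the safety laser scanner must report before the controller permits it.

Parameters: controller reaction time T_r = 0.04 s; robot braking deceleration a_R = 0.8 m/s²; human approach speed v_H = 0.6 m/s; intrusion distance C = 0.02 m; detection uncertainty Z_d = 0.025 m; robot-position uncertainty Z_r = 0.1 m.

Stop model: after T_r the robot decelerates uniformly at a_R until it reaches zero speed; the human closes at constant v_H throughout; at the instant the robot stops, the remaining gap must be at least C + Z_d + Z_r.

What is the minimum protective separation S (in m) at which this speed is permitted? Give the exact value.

stop time T_s = (7/5)/(4/5) = 1.7500 s
reaction-phase robot travel = 1.4000·0.0400 = 0.0560 m
robot covers 1.4000·1.7500 − ½·0.8000·1.7500² = 1.2250 m while stopping
person approaches 0.6000·(0.0400+1.7500) = 1.0740 m
residual clearance needed = 0.0200+0.0250+0.1000 = 0.1450 m
S_min ≈ 0.0560+1.2250+1.0740+0.1450  ⇒  S_min = 5/2 m

S_min = 5/2 m = 2.5000 m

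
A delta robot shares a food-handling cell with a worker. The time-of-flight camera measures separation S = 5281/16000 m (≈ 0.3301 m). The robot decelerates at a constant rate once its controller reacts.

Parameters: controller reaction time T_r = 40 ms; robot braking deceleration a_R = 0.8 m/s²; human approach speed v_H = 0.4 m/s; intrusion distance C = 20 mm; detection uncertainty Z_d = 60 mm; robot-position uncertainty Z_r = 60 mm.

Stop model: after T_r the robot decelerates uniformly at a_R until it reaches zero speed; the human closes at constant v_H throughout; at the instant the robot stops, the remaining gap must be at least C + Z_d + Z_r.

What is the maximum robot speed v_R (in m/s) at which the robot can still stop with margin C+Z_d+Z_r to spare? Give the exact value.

quadratic (5/8)·v² + (27/50)·v + (-557/3200) = 0
  disc = (27/50)² − 4·(5/8)·(-557/3200) = 116281/160000 ; √disc = 341/400
  v_R = (−(27/50) + 341/400) / (2·(5/8)) = 1/4 m/s
check:
T_s = v_R/a_R = (1/4)/(4/5) = 0.3125 s
robot in T_r: 0.2500·0.0400 = 0.0100 m
robot under decel: 0.2500²/(2·0.8000) = 0.0391 m
human over T_r+T_s: 0.4000·(0.0400+0.3125) = 0.1410 m
C+Z_d+Z_r = 0.0200+0.0600+0.0600 = 0.1400 m
sum ≈ 0.0100+0.0391+0.1410+0.1400 ≈ 0.3301 m = S ✓

v_R_max = 1/4 m/s = 0.2500 m/s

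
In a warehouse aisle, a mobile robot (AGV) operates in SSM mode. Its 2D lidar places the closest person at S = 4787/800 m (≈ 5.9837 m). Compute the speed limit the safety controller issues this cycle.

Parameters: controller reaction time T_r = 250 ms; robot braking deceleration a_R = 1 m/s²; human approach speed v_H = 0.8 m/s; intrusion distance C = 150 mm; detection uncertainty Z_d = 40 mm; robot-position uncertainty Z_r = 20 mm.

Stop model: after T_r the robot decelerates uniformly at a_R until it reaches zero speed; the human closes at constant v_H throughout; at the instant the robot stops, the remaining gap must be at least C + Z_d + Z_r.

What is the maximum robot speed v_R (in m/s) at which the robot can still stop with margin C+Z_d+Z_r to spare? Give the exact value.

quadratic (1/2)·v² + (21/20)·v + (-4459/800) = 0
  disc = (21/20)² − 4·(1/2)·(-4459/800) = 49/4 ; √disc = 7/2
  v_R = (−(21/20) + 7/2) / (2·(1/2)) = 49/20 m/s
check:
braking lasts T_s = (49/20)/1 = 2.4500 s
reaction-phase robot travel = 2.4500·0.2500 = 0.6125 m
robot covers 2.4500·2.4500 − ½·1.0000·2.4500² = 3.0013 m while stopping
human over T_r+T_s: 0.8000·(0.2500+2.4500) = 2.1600 m
margins: 0.1500+0.0400+0.0200 = 0.2100 m
sum ≈ 0.6125+3.0013+2.1600+0.2100 ≈ 5.9837 m = S ✓

v_R_max = 49/20 m/s = 2.4500 m/s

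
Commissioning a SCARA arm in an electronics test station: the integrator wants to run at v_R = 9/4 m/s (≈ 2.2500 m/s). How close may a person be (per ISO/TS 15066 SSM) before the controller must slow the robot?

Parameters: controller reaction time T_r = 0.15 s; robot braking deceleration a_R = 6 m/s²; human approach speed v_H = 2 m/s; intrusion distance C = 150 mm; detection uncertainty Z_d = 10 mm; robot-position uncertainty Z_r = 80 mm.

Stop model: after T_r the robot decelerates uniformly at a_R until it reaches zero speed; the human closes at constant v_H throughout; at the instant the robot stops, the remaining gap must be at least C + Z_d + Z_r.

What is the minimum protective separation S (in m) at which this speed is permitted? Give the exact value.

S_min = 3279/1600 m = 2.0494 m

braking lasts T_s = (9/4)/6 = 0.3750 s
reaction-phase robot travel = 2.2500·0.1500 = 0.3375 m
braking distance = 2.2500²/(2·6.0000) = 0.4219 m
person approaches 2.0000·(0.1500+0.3750) = 1.0500 m
margins: 0.1500+0.0100+0.0800 = 0.2400 m
S_min ≈ 0.3375+0.4219+1.0500+0.2400  ⇒  S_min = 3279/1600 m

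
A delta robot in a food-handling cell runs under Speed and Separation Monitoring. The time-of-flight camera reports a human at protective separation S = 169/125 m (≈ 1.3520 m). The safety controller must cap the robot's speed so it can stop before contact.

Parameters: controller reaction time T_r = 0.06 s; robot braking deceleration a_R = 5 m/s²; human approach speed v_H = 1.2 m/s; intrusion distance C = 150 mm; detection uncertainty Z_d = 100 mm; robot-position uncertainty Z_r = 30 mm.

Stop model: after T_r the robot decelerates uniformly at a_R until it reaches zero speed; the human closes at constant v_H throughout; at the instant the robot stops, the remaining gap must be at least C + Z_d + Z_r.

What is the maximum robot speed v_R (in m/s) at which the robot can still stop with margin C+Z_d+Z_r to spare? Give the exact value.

quadratic (1/10)·v² + (3/10)·v + (-1) = 0
  disc = (3/10)² − 4·(1/10)·(-1) = 49/100 ; √disc = 7/10
  v_R = (−(3/10) + 7/10) / (2·(1/10)) = 2 m/s
check:
T_s = v_R/a_R = 2/5 = 0.4000 s
robot in T_r: 2.0000·0.0600 = 0.1200 m
braking distance = 2.0000²/(2·5.0000) = 0.4000 m
human closes 1.2000·0.4600 = 0.5520 m
residual clearance needed = 0.1500+0.1000+0.0300 = 0.2800 m
sum ≈ 0.1200+0.4000+0.5520+0.2800 ≈ 1.3520 m = S ✓

v_R_max = 2 m/s = 2.0000 m/s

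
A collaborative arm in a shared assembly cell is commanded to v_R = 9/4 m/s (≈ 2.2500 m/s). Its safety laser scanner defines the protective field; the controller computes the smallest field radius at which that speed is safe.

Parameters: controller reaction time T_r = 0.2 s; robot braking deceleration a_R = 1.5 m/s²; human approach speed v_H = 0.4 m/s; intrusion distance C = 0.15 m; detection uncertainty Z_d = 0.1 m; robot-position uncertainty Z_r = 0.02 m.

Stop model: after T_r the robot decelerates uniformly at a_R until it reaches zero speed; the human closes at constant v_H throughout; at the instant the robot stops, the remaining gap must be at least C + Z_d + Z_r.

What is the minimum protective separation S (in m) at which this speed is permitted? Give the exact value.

S_min = 247/80 m = 3.0875 m

T_s = v_R/a_R = (9/4)/(3/2) = 1.5000 s
robot in T_r: 2.2500·0.2000 = 0.4500 m
braking distance = 2.2500²/(2·1.5000) = 1.6875 m
human over T_r+T_s: 0.4000·(0.2000+1.5000) = 0.6800 m
residual clearance needed = 0.1500+0.1000+0.0200 = 0.2700 m
S_min ≈ 0.4500+1.6875+0.6800+0.2700  ⇒  S_min = 247/80 m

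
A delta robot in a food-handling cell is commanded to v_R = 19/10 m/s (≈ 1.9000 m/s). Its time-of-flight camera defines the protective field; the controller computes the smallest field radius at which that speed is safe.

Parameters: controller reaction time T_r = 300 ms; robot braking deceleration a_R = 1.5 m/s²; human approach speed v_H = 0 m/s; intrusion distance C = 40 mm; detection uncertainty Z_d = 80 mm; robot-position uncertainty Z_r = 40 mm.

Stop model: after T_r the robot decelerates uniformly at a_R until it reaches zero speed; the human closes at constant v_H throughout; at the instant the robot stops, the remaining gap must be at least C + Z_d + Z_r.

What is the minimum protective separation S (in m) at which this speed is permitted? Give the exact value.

S_min = 29/15 m = 1.9333 m

braking lasts T_s = (19/10)/(3/2) = 1.2667 s
reaction-phase robot travel = 1.9000·0.3000 = 0.5700 m
robot under decel: 1.9000²/(2·1.5000) = 1.2033 m
human over T_r+T_s: 0.0000·(0.3000+1.2667) = 0.0000 m
margins: 0.0400+0.0800+0.0400 = 0.1600 m
S_min ≈ 0.5700+1.2033+0.0000+0.1600  ⇒  S_min = 29/15 m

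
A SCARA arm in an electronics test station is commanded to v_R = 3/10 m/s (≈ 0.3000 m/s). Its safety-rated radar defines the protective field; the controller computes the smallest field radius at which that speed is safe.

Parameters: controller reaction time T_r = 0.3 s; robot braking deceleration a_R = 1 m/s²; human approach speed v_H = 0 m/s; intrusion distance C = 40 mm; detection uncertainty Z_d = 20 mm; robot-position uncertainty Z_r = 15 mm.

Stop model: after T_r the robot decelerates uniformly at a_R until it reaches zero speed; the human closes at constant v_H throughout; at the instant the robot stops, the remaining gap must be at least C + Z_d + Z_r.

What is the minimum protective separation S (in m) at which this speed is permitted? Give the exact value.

S_min = 21/100 m = 0.2100 m

T_s = v_R/a_R = (3/10)/1 = 0.3000 s
reaction-phase robot travel = 0.3000·0.3000 = 0.0900 m
robot covers 0.3000·0.3000 − ½·1.0000·0.3000² = 0.0450 m while stopping
person approaches 0.0000·(0.3000+0.3000) = 0.0000 m
C+Z_d+Z_r = 0.0400+0.0200+0.0150 = 0.0750 m
S_min ≈ 0.0900+0.0450+0.0000+0.0750  ⇒  S_min = 21/100 m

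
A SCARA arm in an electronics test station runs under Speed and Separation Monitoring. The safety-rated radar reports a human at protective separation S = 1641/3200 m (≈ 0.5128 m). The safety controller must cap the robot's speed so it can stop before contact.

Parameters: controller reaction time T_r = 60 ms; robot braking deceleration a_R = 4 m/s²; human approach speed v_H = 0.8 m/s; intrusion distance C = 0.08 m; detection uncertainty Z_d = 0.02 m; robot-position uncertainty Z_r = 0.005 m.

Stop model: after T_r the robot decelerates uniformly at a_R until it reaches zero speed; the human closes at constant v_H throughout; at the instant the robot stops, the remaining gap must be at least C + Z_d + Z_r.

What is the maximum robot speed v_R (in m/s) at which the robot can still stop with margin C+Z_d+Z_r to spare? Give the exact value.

v_R_max = 19/20 m/s = 0.9500 m/s

quadratic (1/8)·v² + (13/50)·v + (-5757/16000) = 0
  disc = (13/50)² − 4·(1/8)·(-5757/16000) = 39601/160000 ; √disc = 199/400
  v_R = (−(13/50) + 199/400) / (2·(1/8)) = 19/20 m/s
check:
stop time T_s = (19/20)/4 = 0.2375 s
reaction-phase robot travel = 0.9500·0.0600 = 0.0570 m
braking distance = 0.9500²/(2·4.0000) = 0.1128 m
human closes 0.8000·0.2975 = 0.2380 m
margins: 0.0800+0.0200+0.0050 = 0.1050 m
sum ≈ 0.0570+0.1128+0.2380+0.1050 ≈ 0.5128 m = S ✓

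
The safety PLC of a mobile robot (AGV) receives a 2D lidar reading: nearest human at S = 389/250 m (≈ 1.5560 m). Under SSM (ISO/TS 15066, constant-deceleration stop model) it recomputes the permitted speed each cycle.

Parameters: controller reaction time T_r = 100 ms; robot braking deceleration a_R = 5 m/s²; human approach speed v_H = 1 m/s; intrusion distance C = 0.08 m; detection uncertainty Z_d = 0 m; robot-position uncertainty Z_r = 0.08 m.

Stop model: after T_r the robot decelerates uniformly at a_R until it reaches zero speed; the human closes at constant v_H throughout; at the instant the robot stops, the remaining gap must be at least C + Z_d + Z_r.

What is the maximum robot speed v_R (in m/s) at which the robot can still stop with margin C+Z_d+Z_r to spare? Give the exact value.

collect terms ⇒ (1/10)·v_R² + (3/10)·v_R + (-162/125) = 0
  disc = (3/10)² − 4·(1/10)·(-162/125) = 1521/2500 ; √disc = 39/50
  v_R = (−(3/10) + 39/50) / (2·(1/10)) = 12/5 m/s
check:
stop time T_s = (12/5)/5 = 0.4800 s
reaction-phase robot travel = 2.4000·0.1000 = 0.2400 m
braking distance = 2.4000²/(2·5.0000) = 0.5760 m
human closes 1.0000·0.5800 = 0.5800 m
margins: 0.0800+0.0000+0.0800 = 0.1600 m
sum ≈ 0.2400+0.5760+0.5800+0.1600 ≈ 1.5560 m = S ✓

v_R_max = 12/5 m/s = 2.4000 m/s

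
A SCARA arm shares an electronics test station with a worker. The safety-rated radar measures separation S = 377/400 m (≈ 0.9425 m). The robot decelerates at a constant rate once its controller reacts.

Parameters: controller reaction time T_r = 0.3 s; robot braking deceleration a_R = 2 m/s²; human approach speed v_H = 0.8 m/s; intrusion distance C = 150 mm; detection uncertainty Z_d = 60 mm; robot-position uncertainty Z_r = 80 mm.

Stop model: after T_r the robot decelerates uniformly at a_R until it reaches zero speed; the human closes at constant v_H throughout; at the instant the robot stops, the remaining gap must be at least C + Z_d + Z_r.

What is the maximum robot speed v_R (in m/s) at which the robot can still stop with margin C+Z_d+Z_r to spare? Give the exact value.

v_R_max = 1/2 m/s = 0.5000 m/s

at the boundary: (1/4)·v² + (7/10)·v + (-33/80) = 0
  disc = (7/10)² − 4·(1/4)·(-33/80) = 361/400 ; √disc = 19/20
  v_R = (−(7/10) + 19/20) / (2·(1/4)) = 1/2 m/s
check:
stop time T_s = (1/2)/2 = 0.2500 s
robot in T_r: 0.5000·0.3000 = 0.1500 m
braking distance = 0.5000²/(2·2.0000) = 0.0625 m
human closes 0.8000·0.5500 = 0.4400 m
margins: 0.1500+0.0600+0.0800 = 0.2900 m
sum ≈ 0.1500+0.0625+0.4400+0.2900 ≈ 0.9425 m = S ✓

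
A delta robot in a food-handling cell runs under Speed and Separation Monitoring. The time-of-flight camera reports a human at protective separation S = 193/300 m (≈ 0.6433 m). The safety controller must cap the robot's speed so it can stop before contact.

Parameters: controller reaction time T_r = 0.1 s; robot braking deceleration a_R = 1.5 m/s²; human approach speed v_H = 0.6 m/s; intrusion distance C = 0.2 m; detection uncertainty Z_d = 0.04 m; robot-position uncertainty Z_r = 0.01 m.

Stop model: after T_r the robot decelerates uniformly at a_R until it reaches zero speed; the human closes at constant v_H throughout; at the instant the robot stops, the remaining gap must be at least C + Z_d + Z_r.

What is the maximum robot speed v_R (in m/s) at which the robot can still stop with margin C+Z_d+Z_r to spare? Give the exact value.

at the boundary: (1/3)·v² + (1/2)·v + (-1/3) = 0
  disc = (1/2)² − 4·(1/3)·(-1/3) = 25/36 ; √disc = 5/6
  v_R = (−(1/2) + 5/6) / (2·(1/3)) = 1/2 m/s
check:
braking lasts T_s = (1/2)/(3/2) = 0.3333 s
robot covers v_R·T_r = 0.5000·0.1000 = 0.0500 m before braking
robot covers 0.5000·0.3333 − ½·1.5000·0.3333² = 0.0833 m while stopping
human closes 0.6000·0.4333 = 0.2600 m
margins: 0.2000+0.0400+0.0100 = 0.2500 m
sum ≈ 0.0500+0.0833+0.2600+0.2500 ≈ 0.6433 m = S ✓

v_R_max = 1/2 m/s = 0.5000 m/s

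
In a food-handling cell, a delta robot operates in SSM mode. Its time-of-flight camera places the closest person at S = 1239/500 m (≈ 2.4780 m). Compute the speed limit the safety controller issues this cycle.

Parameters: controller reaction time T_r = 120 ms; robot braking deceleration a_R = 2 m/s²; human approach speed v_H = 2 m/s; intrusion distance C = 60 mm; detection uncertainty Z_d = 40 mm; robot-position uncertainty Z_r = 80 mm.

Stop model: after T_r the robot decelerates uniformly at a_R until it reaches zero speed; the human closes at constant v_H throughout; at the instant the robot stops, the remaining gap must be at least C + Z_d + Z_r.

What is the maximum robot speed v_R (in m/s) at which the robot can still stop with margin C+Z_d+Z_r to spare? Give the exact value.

v_R_max = 7/5 m/s = 1.4000 m/s

quadratic (1/4)·v² + (28/25)·v + (-1029/500) = 0
  disc = (28/25)² − 4·(1/4)·(-1029/500) = 8281/2500 ; √disc = 91/50
  v_R = (−(28/25) + 91/50) / (2·(1/4)) = 7/5 m/s
check:
braking lasts T_s = (7/5)/2 = 0.7000 s
robot in T_r: 1.4000·0.1200 = 0.1680 m
braking distance = 1.4000²/(2·2.0000) = 0.4900 m
human over T_r+T_s: 2.0000·(0.1200+0.7000) = 1.6400 m
residual clearance needed = 0.0600+0.0400+0.0800 = 0.1800 m
sum ≈ 0.1680+0.4900+1.6400+0.1800 ≈ 2.4780 m = S ✓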